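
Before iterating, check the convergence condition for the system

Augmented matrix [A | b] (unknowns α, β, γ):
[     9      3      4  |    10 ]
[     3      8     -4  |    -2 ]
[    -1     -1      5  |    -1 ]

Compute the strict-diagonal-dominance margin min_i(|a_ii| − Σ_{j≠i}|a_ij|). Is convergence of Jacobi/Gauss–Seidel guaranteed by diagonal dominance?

row 1: |9| − (3+4) = 2
row 2: |8| − (3+4) = 1
row 3: |5| − (1+1) = 3
minimum over rows = 1 → strictly diagonally dominant (convergence guaranteed)

1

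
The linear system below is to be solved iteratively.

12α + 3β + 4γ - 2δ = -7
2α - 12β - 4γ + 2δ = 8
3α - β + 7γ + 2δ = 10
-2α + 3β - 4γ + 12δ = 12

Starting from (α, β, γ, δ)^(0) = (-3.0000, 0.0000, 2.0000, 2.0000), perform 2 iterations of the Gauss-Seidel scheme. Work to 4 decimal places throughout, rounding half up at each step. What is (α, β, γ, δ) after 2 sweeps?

Iteration 1:
  α = (-7 - (3)·0.0000 - (4)·2.0000 - (-2)·2.0000) / (12) = -0.9167
  β = (8 - (2)·-0.9167 - (-4)·2.0000 - (2)·2.0000) / (-12) = -1.1528
  γ = (10 - (3)·-0.9167 - (-1)·-1.1528 - (2)·2.0000) / (7) = 1.0853
  δ = (12 - (-2)·-0.9167 - (3)·-1.1528 - (-4)·1.0853) / (12) = 1.4972
Iteration 2:
  α = (-7 - (3)·-1.1528 - (4)·1.0853 - (-2)·1.4972) / (12) = -0.4074
  β = (8 - (2)·-0.4074 - (-4)·1.0853 - (2)·1.4972) / (-12) = -0.8468
  γ = (10 - (3)·-0.4074 - (-1)·-0.8468 - (2)·1.4972) / (7) = 1.0544
  δ = (12 - (-2)·-0.4074 - (3)·-0.8468 - (-4)·1.0544) / (12) = 1.4953

(-0.4074, -0.8468, 1.0544, 1.4953)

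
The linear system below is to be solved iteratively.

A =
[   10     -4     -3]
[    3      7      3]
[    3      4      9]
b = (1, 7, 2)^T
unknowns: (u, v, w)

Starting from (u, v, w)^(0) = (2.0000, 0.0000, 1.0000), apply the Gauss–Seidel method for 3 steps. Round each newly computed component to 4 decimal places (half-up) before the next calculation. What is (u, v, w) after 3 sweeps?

(0.3935, 0.9481, -0.3303)

Iteration 1:
  u = (1 - (-4)·0.0000 - (-3)·1.0000) / (10) = 0.4000
  v = (7 - (3)·0.4000 - (3)·1.0000) / (7) = 0.4000
  w = (2 - (3)·0.4000 - (4)·0.4000) / (9) = -0.0889
Iteration 2:
  u = (1 - (-4)·0.4000 - (-3)·-0.0889) / (10) = 0.2333
  v = (7 - (3)·0.2333 - (3)·-0.0889) / (7) = 0.9381
  w = (2 - (3)·0.2333 - (4)·0.9381) / (9) = -0.2725
Iteration 3:
  u = (1 - (-4)·0.9381 - (-3)·-0.2725) / (10) = 0.3935
  v = (7 - (3)·0.3935 - (3)·-0.2725) / (7) = 0.9481
  w = (2 - (3)·0.3935 - (4)·0.9481) / (9) = -0.3303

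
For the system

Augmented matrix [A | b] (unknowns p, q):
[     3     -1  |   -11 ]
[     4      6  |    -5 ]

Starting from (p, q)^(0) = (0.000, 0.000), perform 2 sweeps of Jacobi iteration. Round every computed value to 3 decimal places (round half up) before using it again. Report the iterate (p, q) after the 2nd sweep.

Iteration 1:
  p = (-11 - (-1)·0.000) / (3) = -3.667
  q = (-5 - (4)·0.000) / (6) = -0.833
Iteration 2:
  p = (-11 - (-1)·-0.833) / (3) = -3.944
  q = (-5 - (4)·-3.667) / (6) = 1.611

(-3.944, 1.611)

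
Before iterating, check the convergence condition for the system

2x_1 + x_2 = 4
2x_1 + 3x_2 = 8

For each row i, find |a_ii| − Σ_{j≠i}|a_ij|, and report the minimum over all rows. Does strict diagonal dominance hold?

row 1: |2| − (1) = 1
row 2: |3| − (2) = 1
minimum over rows = 1 → strictly diagonally dominant (convergence guaranteed)

1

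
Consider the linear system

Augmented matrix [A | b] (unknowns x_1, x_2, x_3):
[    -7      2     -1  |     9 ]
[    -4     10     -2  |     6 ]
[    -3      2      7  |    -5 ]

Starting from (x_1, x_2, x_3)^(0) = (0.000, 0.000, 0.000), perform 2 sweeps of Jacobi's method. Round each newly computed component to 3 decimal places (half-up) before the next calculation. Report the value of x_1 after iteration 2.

Iteration 1:
  x_1 = (9 - (2)·0.000 - (-1)·0.000) / (-7) = -1.286
  x_2 = (6 - (-4)·0.000 - (-2)·0.000) / (10) = 0.600
  x_3 = (-5 - (-3)·0.000 - (2)·0.000) / (7) = -0.714
Iteration 2:
  x_1 = (9 - (2)·0.600 - (-1)·-0.714) / (-7) = -1.012
  x_2 = (6 - (-4)·-1.286 - (-2)·-0.714) / (10) = -0.057
  x_3 = (-5 - (-3)·-1.286 - (2)·0.600) / (7) = -1.437

-1.012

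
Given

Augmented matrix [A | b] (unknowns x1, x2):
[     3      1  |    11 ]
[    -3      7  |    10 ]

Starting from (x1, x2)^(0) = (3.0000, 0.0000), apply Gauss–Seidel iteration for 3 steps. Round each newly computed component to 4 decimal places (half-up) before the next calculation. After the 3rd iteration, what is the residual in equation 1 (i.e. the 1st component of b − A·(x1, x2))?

-0.0611

Iteration 1:
  x1 = (11 - (1)·0.0000) / (3) = 3.6667
  x2 = (10 - (-3)·3.6667) / (7) = 3.0000
Iteration 2:
  x1 = (11 - (1)·3.0000) / (3) = 2.6667
  x2 = (10 - (-3)·2.6667) / (7) = 2.5714
Iteration 3:
  x1 = (11 - (1)·2.5714) / (3) = 2.8095
  x2 = (10 - (-3)·2.8095) / (7) = 2.6326
Residual b − A·x = (-0.0611, 0.0003)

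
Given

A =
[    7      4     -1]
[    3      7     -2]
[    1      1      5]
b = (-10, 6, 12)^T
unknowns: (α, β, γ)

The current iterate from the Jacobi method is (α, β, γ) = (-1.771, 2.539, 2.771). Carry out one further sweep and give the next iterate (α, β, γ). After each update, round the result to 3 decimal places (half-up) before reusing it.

One sweep:
  α = (-10 - (4)·2.539 - (-1)·2.771) / (7) = -2.484
  β = (6 - (3)·-1.771 - (-2)·2.771) / (7) = 2.408
  γ = (12 - (1)·-1.771 - (1)·2.539) / (5) = 2.246

(-2.484, 2.408, 2.246)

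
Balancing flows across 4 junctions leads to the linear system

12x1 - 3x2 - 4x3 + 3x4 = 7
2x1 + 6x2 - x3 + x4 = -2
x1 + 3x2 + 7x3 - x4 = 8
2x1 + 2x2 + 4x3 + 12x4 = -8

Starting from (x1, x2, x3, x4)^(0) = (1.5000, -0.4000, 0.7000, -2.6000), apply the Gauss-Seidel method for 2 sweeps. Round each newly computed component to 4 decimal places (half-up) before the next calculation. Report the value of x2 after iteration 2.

Iteration 1:
  x1 = (7 - (-3)·-0.4000 - (-4)·0.7000 - (3)·-2.6000) / (12) = 1.3667
  x2 = (-2 - (2)·1.3667 - (-1)·0.7000 - (1)·-2.6000) / (6) = -0.2389
  x3 = (8 - (1)·1.3667 - (3)·-0.2389 - (-1)·-2.6000) / (7) = 0.6786
  x4 = (-8 - (2)·1.3667 - (2)·-0.2389 - (4)·0.6786) / (12) = -1.0808
Iteration 2:
  x1 = (7 - (-3)·-0.2389 - (-4)·0.6786 - (3)·-1.0808) / (12) = 1.0200
  x2 = (-2 - (2)·1.0200 - (-1)·0.6786 - (1)·-1.0808) / (6) = -0.3801
  x3 = (8 - (1)·1.0200 - (3)·-0.3801 - (-1)·-1.0808) / (7) = 1.0056
  x4 = (-8 - (2)·1.0200 - (2)·-0.3801 - (4)·1.0056) / (12) = -1.1085

-0.3801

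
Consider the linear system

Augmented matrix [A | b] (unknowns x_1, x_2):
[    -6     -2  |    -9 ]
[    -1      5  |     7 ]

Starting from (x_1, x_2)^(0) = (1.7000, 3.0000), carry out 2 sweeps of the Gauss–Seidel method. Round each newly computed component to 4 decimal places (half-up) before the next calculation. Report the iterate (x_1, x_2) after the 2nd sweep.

Iteration 1:
  x_1 = (-9 - (-2)·3.0000) / (-6) = 0.5000
  x_2 = (7 - (-1)·0.5000) / (5) = 1.5000
Iteration 2:
  x_1 = (-9 - (-2)·1.5000) / (-6) = 1.0000
  x_2 = (7 - (-1)·1.0000) / (5) = 1.6000

(1.0000, 1.6000)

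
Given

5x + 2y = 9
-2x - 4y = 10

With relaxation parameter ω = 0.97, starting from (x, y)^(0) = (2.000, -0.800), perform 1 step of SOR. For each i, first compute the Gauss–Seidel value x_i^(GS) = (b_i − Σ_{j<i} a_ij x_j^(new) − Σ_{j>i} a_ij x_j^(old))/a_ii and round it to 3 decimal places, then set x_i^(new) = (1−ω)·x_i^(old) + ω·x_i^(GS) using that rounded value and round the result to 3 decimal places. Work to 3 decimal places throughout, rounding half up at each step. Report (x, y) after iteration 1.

(2.116, -3.475)

Iteration 1:
  x: GS value = (9 - (2)·-0.800) / (5) = 2.120;  x ← (1−ω)·2.000 + ω·2.120 = 2.116
  y: GS value = (10 - (-2)·2.116) / (-4) = -3.558;  y ← (1−ω)·-0.800 + ω·-3.558 = -3.475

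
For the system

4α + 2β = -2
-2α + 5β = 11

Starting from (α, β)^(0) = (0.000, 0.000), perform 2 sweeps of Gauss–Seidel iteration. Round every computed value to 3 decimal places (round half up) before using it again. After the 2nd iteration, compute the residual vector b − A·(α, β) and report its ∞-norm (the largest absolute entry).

0.800

Iteration 1:
  α = (-2 - (2)·0.000) / (4) = -0.500
  β = (11 - (-2)·-0.500) / (5) = 2.000
Iteration 2:
  α = (-2 - (2)·2.000) / (4) = -1.500
  β = (11 - (-2)·-1.500) / (5) = 1.600
Residual b − A·x = (0.800, 0.000); ∞-norm = 0.800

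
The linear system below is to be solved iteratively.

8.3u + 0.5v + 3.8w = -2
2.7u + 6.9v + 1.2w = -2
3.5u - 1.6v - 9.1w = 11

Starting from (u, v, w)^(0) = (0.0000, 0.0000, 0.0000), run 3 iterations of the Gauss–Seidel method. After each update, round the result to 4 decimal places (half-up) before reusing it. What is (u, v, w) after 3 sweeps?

(0.2465, -0.2059, -1.0778)

Iteration 1:
  u = (-2 - (0.5)·0.0000 - (3.8)·0.0000) / (8.3) = -0.2410
  v = (-2 - (2.7)·-0.2410 - (1.2)·0.0000) / (6.9) = -0.1956
  w = (11 - (3.5)·-0.2410 - (-1.6)·-0.1956) / (-9.1) = -1.2671
Iteration 2:
  u = (-2 - (0.5)·-0.1956 - (3.8)·-1.2671) / (8.3) = 0.3509
  v = (-2 - (2.7)·0.3509 - (1.2)·-1.2671) / (6.9) = -0.2068
  w = (11 - (3.5)·0.3509 - (-1.6)·-0.2068) / (-9.1) = -1.0375
Iteration 3:
  u = (-2 - (0.5)·-0.2068 - (3.8)·-1.0375) / (8.3) = 0.2465
  v = (-2 - (2.7)·0.2465 - (1.2)·-1.0375) / (6.9) = -0.2059
  w = (11 - (3.5)·0.2465 - (-1.6)·-0.2059) / (-9.1) = -1.0778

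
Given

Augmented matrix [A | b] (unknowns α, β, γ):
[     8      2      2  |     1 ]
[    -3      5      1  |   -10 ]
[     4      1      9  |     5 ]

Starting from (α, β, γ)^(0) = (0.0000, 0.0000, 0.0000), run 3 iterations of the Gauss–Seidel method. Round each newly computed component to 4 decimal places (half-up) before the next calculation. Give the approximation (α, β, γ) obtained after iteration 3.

(0.4528, -1.8433, 0.5591)

Iteration 1:
  α = (1 - (2)·0.0000 - (2)·0.0000) / (8) = 0.1250
  β = (-10 - (-3)·0.1250 - (1)·0.0000) / (5) = -1.9250
  γ = (5 - (4)·0.1250 - (1)·-1.9250) / (9) = 0.7139
Iteration 2:
  α = (1 - (2)·-1.9250 - (2)·0.7139) / (8) = 0.4278
  β = (-10 - (-3)·0.4278 - (1)·0.7139) / (5) = -1.8861
  γ = (5 - (4)·0.4278 - (1)·-1.8861) / (9) = 0.5750
Iteration 3:
  α = (1 - (2)·-1.8861 - (2)·0.5750) / (8) = 0.4528
  β = (-10 - (-3)·0.4528 - (1)·0.5750) / (5) = -1.8433
  γ = (5 - (4)·0.4528 - (1)·-1.8433) / (9) = 0.5591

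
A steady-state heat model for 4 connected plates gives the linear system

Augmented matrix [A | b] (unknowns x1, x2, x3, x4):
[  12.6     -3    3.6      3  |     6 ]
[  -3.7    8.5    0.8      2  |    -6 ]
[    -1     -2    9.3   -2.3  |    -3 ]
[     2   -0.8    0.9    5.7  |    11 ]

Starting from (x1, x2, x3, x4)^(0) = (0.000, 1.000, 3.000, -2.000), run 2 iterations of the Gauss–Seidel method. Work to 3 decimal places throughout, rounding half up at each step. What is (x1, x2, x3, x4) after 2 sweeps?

(0.182, -0.992, -0.047, 1.734)

Iteration 1:
  x1 = (6 - (-3)·1.000 - (3.6)·3.000 - (3)·-2.000) / (12.6) = 0.333
  x2 = (-6 - (-3.7)·0.333 - (0.8)·3.000 - (2)·-2.000) / (8.5) = -0.373
  x3 = (-3 - (-1)·0.333 - (-2)·-0.373 - (-2.3)·-2.000) / (9.3) = -0.862
  x4 = (11 - (2)·0.333 - (-0.8)·-0.373 - (0.9)·-0.862) / (5.7) = 1.897
Iteration 2:
  x1 = (6 - (-3)·-0.373 - (3.6)·-0.862 - (3)·1.897) / (12.6) = 0.182
  x2 = (-6 - (-3.7)·0.182 - (0.8)·-0.862 - (2)·1.897) / (8.5) = -0.992
  x3 = (-3 - (-1)·0.182 - (-2)·-0.992 - (-2.3)·1.897) / (9.3) = -0.047
  x4 = (11 - (2)·0.182 - (-0.8)·-0.992 - (0.9)·-0.047) / (5.7) = 1.734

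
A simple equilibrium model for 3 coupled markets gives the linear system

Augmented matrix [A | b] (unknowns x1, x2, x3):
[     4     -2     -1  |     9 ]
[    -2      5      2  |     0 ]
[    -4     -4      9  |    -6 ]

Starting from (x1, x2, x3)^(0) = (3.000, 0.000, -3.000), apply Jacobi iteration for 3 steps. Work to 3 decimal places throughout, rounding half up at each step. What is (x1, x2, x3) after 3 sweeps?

(2.683, 1.020, 1.089)

Iteration 1:
  x1 = (9 - (-2)·0.000 - (-1)·-3.000) / (4) = 1.500
  x2 = (0 - (-2)·3.000 - (2)·-3.000) / (5) = 2.400
  x3 = (-6 - (-4)·3.000 - (-4)·0.000) / (9) = 0.667
Iteration 2:
  x1 = (9 - (-2)·2.400 - (-1)·0.667) / (4) = 3.617
  x2 = (0 - (-2)·1.500 - (2)·0.667) / (5) = 0.333
  x3 = (-6 - (-4)·1.500 - (-4)·2.400) / (9) = 1.067
Iteration 3:
  x1 = (9 - (-2)·0.333 - (-1)·1.067) / (4) = 2.683
  x2 = (0 - (-2)·3.617 - (2)·1.067) / (5) = 1.020
  x3 = (-6 - (-4)·3.617 - (-4)·0.333) / (9) = 1.089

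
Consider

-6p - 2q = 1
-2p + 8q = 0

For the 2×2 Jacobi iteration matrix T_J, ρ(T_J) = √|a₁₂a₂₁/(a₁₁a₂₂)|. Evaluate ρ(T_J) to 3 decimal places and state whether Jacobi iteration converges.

a₁₂a₂₁/(a₁₁a₂₂) = (-2)·(-2) / ((-6)·(8)) = -0.083333
ρ = √|-0.083333| = √0.083333 = 0.289
ρ < 1, so Jacobi converges

0.289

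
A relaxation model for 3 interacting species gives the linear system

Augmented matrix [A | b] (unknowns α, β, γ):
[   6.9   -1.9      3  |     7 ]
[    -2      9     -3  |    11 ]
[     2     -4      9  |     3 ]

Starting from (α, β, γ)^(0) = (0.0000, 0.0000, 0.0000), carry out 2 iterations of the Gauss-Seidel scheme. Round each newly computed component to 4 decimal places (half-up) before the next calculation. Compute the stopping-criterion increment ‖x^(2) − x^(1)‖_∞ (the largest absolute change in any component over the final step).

Iteration 1:
  α = (7 - (-1.9)·0.0000 - (3)·0.0000) / (6.9) = 1.0145
  β = (11 - (-2)·1.0145 - (-3)·0.0000) / (9) = 1.4477
  γ = (3 - (2)·1.0145 - (-4)·1.4477) / (9) = 0.7513
Iteration 2:
  α = (7 - (-1.9)·1.4477 - (3)·0.7513) / (6.9) = 1.0865
  β = (11 - (-2)·1.0865 - (-3)·0.7513) / (9) = 1.7141
  γ = (3 - (2)·1.0865 - (-4)·1.7141) / (9) = 0.8537
Change: (0.0720, 0.2664, 0.1024) → max |·| = 0.2664

0.2664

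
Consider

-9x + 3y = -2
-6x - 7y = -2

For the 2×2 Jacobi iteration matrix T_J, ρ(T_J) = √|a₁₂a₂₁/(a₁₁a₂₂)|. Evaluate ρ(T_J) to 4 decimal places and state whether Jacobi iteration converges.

0.5345

a₁₂a₂₁/(a₁₁a₂₂) = (3)·(-6) / ((-9)·(-7)) = -0.285714
ρ = √|-0.285714| = √0.285714 = 0.5345
ρ < 1, so Jacobi converges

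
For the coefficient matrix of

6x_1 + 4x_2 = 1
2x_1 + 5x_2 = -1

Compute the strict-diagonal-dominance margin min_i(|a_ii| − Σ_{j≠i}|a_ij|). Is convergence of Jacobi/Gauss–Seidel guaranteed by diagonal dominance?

row 1: |6| − (4) = 2
row 2: |5| − (2) = 3
minimum over rows = 2 → strictly diagonally dominant (convergence guaranteed)

2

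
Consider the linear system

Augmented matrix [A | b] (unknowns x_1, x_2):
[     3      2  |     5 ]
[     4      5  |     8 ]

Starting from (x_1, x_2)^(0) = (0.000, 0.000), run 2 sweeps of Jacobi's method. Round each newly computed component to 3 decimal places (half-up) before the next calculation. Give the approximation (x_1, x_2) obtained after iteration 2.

(0.600, 0.266)

Iteration 1:
  x_1 = (5 - (2)·0.000) / (3) = 1.667
  x_2 = (8 - (4)·0.000) / (5) = 1.600
Iteration 2:
  x_1 = (5 - (2)·1.600) / (3) = 0.600
  x_2 = (8 - (4)·1.667) / (5) = 0.266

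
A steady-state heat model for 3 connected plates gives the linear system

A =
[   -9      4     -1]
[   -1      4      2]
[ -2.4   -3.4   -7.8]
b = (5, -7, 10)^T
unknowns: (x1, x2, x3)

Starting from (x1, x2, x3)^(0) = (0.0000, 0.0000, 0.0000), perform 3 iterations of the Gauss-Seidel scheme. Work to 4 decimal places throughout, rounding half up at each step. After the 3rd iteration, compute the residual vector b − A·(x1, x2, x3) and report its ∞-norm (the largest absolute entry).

0.6866

Iteration 1:
  x1 = (5 - (4)·0.0000 - (-1)·0.0000) / (-9) = -0.5556
  x2 = (-7 - (-1)·-0.5556 - (2)·0.0000) / (4) = -1.8889
  x3 = (10 - (-2.4)·-0.5556 - (-3.4)·-1.8889) / (-7.8) = -0.2877
Iteration 2:
  x1 = (5 - (4)·-1.8889 - (-1)·-0.2877) / (-9) = -1.3631
  x2 = (-7 - (-1)·-1.3631 - (2)·-0.2877) / (4) = -1.9469
  x3 = (10 - (-2.4)·-1.3631 - (-3.4)·-1.9469) / (-7.8) = -0.0140
Iteration 3:
  x1 = (5 - (4)·-1.9469 - (-1)·-0.0140) / (-9) = -1.4193
  x2 = (-7 - (-1)·-1.4193 - (2)·-0.0140) / (4) = -2.0978
  x3 = (10 - (-2.4)·-1.4193 - (-3.4)·-2.0978) / (-7.8) = 0.0691
Residual b − A·x = (0.6866, -0.1663, 0.0001); ∞-norm = 0.6866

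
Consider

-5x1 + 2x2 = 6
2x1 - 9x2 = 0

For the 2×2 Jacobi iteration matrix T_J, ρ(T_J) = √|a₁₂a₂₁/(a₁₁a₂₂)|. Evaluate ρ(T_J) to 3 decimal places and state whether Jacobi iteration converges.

a₁₂a₂₁/(a₁₁a₂₂) = (2)·(2) / ((-5)·(-9)) = 0.088889
ρ = √|0.088889| = √0.088889 = 0.298
ρ < 1, so Jacobi converges

0.298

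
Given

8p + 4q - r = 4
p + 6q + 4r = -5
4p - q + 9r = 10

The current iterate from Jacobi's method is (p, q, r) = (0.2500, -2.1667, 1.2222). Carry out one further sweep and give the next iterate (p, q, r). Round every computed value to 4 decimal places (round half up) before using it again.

(1.7361, -1.6898, 0.7593)

One sweep:
  p = (4 - (4)·-2.1667 - (-1)·1.2222) / (8) = 1.7361
  q = (-5 - (1)·0.2500 - (4)·1.2222) / (6) = -1.6898
  r = (10 - (4)·0.2500 - (-1)·-2.1667) / (9) = 0.7593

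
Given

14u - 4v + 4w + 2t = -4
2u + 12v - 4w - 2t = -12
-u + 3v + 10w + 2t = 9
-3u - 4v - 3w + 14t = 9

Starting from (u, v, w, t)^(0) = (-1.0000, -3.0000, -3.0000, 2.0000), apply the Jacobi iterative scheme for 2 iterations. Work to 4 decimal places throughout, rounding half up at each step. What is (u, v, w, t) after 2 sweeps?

Iteration 1:
  u = (-4 - (-4)·-3.0000 - (4)·-3.0000 - (2)·2.0000) / (14) = -0.5714
  v = (-12 - (2)·-1.0000 - (-4)·-3.0000 - (-2)·2.0000) / (12) = -1.5000
  w = (9 - (-1)·-1.0000 - (3)·-3.0000 - (2)·2.0000) / (10) = 1.3000
  t = (9 - (-3)·-1.0000 - (-4)·-3.0000 - (-3)·-3.0000) / (14) = -1.0714
Iteration 2:
  u = (-4 - (-4)·-1.5000 - (4)·1.3000 - (2)·-1.0714) / (14) = -0.9327
  v = (-12 - (2)·-0.5714 - (-4)·1.3000 - (-2)·-1.0714) / (12) = -0.6500
  w = (9 - (-1)·-0.5714 - (3)·-1.5000 - (2)·-1.0714) / (10) = 1.5071
  t = (9 - (-3)·-0.5714 - (-4)·-1.5000 - (-3)·1.3000) / (14) = 0.3704

(-0.9327, -0.6500, 1.5071, 0.3704)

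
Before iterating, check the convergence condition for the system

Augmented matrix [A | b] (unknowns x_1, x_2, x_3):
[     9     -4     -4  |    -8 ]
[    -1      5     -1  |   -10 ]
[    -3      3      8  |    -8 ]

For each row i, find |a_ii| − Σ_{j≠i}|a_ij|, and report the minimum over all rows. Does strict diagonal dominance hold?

1

row 1: |9| − (4+4) = 1
row 2: |5| − (1+1) = 3
row 3: |8| − (3+3) = 2
minimum over rows = 1 → strictly diagonally dominant (convergence guaranteed)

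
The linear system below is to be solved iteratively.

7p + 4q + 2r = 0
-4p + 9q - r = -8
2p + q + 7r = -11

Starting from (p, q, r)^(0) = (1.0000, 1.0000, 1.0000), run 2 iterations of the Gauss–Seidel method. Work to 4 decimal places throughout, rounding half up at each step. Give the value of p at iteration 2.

0.9938

Iteration 1:
  p = (0 - (4)·1.0000 - (2)·1.0000) / (7) = -0.8571
  q = (-8 - (-4)·-0.8571 - (-1)·1.0000) / (9) = -1.1587
  r = (-11 - (2)·-0.8571 - (1)·-1.1587) / (7) = -1.1610
Iteration 2:
  p = (0 - (4)·-1.1587 - (2)·-1.1610) / (7) = 0.9938
  q = (-8 - (-4)·0.9938 - (-1)·-1.1610) / (9) = -0.5762
  r = (-11 - (2)·0.9938 - (1)·-0.5762) / (7) = -1.7731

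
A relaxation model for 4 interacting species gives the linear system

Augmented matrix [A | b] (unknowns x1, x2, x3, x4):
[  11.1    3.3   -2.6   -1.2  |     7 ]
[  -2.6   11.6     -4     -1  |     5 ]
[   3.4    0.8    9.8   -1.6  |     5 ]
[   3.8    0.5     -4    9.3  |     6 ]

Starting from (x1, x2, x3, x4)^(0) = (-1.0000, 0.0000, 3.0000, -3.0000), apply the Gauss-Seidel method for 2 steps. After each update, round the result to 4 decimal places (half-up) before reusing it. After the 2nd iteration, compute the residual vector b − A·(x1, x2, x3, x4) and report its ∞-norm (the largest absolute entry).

Iteration 1:
  x1 = (7 - (3.3)·0.0000 - (-2.6)·3.0000 - (-1.2)·-3.0000) / (11.1) = 1.0090
  x2 = (5 - (-2.6)·1.0090 - (-4)·3.0000 - (-1)·-3.0000) / (11.6) = 1.4331
  x3 = (5 - (3.4)·1.0090 - (0.8)·1.4331 - (-1.6)·-3.0000) / (9.8) = -0.4466
  x4 = (6 - (3.8)·1.0090 - (0.5)·1.4331 - (-4)·-0.4466) / (9.3) = -0.0363
Iteration 2:
  x1 = (7 - (3.3)·1.4331 - (-2.6)·-0.4466 - (-1.2)·-0.0363) / (11.1) = 0.0960
  x2 = (5 - (-2.6)·0.0960 - (-4)·-0.4466 - (-1)·-0.0363) / (11.6) = 0.2954
  x3 = (5 - (3.4)·0.0960 - (0.8)·0.2954 - (-1.6)·-0.0363) / (9.8) = 0.4469
  x4 = (6 - (3.8)·0.0960 - (0.5)·0.2954 - (-4)·0.4469) / (9.3) = 0.7823
Residual b − A·x = (7.0603, 4.3929, 1.3093, -0.0003); ∞-norm = 7.0603

7.0603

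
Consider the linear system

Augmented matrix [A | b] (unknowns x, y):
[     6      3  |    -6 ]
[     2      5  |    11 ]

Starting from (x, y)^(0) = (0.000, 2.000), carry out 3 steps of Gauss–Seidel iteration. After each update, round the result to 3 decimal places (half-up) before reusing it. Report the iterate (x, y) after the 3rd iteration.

Iteration 1:
  x = (-6 - (3)·2.000) / (6) = -2.000
  y = (11 - (2)·-2.000) / (5) = 3.000
Iteration 2:
  x = (-6 - (3)·3.000) / (6) = -2.500
  y = (11 - (2)·-2.500) / (5) = 3.200
Iteration 3:
  x = (-6 - (3)·3.200) / (6) = -2.600
  y = (11 - (2)·-2.600) / (5) = 3.240

(-2.600, 3.240)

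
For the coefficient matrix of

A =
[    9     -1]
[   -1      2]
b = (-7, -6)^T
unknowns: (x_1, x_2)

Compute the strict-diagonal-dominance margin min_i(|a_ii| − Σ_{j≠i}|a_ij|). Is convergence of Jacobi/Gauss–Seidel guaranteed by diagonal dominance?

1

row 1: |9| − (1) = 8
row 2: |2| − (1) = 1
minimum over rows = 1 → strictly diagonally dominant (convergence guaranteed)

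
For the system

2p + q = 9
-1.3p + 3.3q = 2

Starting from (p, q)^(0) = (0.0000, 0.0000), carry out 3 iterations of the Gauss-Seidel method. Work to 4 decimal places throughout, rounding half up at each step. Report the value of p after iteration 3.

Iteration 1:
  p = (9 - (1)·0.0000) / (2) = 4.5000
  q = (2 - (-1.3)·4.5000) / (3.3) = 2.3788
Iteration 2:
  p = (9 - (1)·2.3788) / (2) = 3.3106
  q = (2 - (-1.3)·3.3106) / (3.3) = 1.9102
Iteration 3:
  p = (9 - (1)·1.9102) / (2) = 3.5449
  q = (2 - (-1.3)·3.5449) / (3.3) = 2.0025

3.5449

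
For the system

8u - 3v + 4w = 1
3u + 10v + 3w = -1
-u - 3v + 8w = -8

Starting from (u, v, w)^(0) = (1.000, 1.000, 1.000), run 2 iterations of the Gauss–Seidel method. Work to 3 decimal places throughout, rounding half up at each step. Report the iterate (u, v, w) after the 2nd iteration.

(0.550, 0.080, -0.901)

Iteration 1:
  u = (1 - (-3)·1.000 - (4)·1.000) / (8) = 0.000
  v = (-1 - (3)·0.000 - (3)·1.000) / (10) = -0.400
  w = (-8 - (-1)·0.000 - (-3)·-0.400) / (8) = -1.150
Iteration 2:
  u = (1 - (-3)·-0.400 - (4)·-1.150) / (8) = 0.550
  v = (-1 - (3)·0.550 - (3)·-1.150) / (10) = 0.080
  w = (-8 - (-1)·0.550 - (-3)·0.080) / (8) = -0.901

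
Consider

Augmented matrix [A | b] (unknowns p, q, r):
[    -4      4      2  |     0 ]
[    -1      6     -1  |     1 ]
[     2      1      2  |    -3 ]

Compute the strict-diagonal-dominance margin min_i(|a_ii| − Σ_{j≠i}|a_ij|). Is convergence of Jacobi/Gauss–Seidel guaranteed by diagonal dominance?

row 1: |-4| − (4+2) = -2
row 2: |6| − (1+1) = 4
row 3: |2| − (2+1) = -1
minimum over rows = -2 → not strictly diagonally dominant

-2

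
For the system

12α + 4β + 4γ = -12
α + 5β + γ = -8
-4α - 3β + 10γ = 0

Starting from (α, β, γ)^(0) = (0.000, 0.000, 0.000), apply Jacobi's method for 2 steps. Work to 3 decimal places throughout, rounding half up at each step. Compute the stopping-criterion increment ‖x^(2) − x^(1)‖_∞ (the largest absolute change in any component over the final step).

Iteration 1:
  α = (-12 - (4)·0.000 - (4)·0.000) / (12) = -1.000
  β = (-8 - (1)·0.000 - (1)·0.000) / (5) = -1.600
  γ = (0 - (-4)·0.000 - (-3)·0.000) / (10) = 0.000
Iteration 2:
  α = (-12 - (4)·-1.600 - (4)·0.000) / (12) = -0.467
  β = (-8 - (1)·-1.000 - (1)·0.000) / (5) = -1.400
  γ = (0 - (-4)·-1.000 - (-3)·-1.600) / (10) = -0.880
Change: (0.533, 0.200, -0.880) → max |·| = 0.880

0.880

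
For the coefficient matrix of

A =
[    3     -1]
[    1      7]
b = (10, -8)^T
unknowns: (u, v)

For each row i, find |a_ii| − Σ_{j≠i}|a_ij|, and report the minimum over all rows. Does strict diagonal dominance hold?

2

row 1: |3| − (1) = 2
row 2: |7| − (1) = 6
minimum over rows = 2 → strictly diagonally dominant (convergence guaranteed)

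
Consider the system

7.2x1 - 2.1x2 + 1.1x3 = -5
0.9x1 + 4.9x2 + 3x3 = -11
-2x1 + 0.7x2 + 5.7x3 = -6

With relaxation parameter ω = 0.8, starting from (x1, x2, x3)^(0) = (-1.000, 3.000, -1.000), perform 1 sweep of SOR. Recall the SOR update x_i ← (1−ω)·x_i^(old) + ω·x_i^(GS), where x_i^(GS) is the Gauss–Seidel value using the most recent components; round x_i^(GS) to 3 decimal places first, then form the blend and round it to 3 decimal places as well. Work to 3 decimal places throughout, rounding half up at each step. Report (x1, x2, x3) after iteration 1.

Iteration 1:
  x1: GS value = (-5 - (-2.1)·3.000 - (1.1)·-1.000) / (7.2) = 0.333;  x1 ← (1−ω)·-1.000 + ω·0.333 = 0.066
  x2: GS value = (-11 - (0.9)·0.066 - (3)·-1.000) / (4.9) = -1.645;  x2 ← (1−ω)·3.000 + ω·-1.645 = -0.716
  x3: GS value = (-6 - (-2)·0.066 - (0.7)·-0.716) / (5.7) = -0.942;  x3 ← (1−ω)·-1.000 + ω·-0.942 = -0.954

(0.066, -0.716, -0.954)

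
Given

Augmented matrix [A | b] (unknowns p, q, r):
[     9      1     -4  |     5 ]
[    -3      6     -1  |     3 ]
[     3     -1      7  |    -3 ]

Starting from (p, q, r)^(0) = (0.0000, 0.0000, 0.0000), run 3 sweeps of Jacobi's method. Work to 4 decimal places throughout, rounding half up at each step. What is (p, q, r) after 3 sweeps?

(0.2125, 0.5555, -0.4603)

Iteration 1:
  p = (5 - (1)·0.0000 - (-4)·0.0000) / (9) = 0.5556
  q = (3 - (-3)·0.0000 - (-1)·0.0000) / (6) = 0.5000
  r = (-3 - (3)·0.0000 - (-1)·0.0000) / (7) = -0.4286
Iteration 2:
  p = (5 - (1)·0.5000 - (-4)·-0.4286) / (9) = 0.3095
  q = (3 - (-3)·0.5556 - (-1)·-0.4286) / (6) = 0.7064
  r = (-3 - (3)·0.5556 - (-1)·0.5000) / (7) = -0.5953
Iteration 3:
  p = (5 - (1)·0.7064 - (-4)·-0.5953) / (9) = 0.2125
  q = (3 - (-3)·0.3095 - (-1)·-0.5953) / (6) = 0.5555
  r = (-3 - (3)·0.3095 - (-1)·0.7064) / (7) = -0.4603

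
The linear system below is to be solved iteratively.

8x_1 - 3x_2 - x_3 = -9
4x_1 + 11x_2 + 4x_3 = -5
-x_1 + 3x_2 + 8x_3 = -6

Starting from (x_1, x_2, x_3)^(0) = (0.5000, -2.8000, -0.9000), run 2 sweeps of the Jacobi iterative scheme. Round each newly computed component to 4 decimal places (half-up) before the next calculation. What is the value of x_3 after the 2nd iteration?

-0.9200

Iteration 1:
  x_1 = (-9 - (-3)·-2.8000 - (-1)·-0.9000) / (8) = -2.2875
  x_2 = (-5 - (4)·0.5000 - (4)·-0.9000) / (11) = -0.3091
  x_3 = (-6 - (-1)·0.5000 - (3)·-2.8000) / (8) = 0.3625
Iteration 2:
  x_1 = (-9 - (-3)·-0.3091 - (-1)·0.3625) / (8) = -1.1956
  x_2 = (-5 - (4)·-2.2875 - (4)·0.3625) / (11) = 0.2455
  x_3 = (-6 - (-1)·-2.2875 - (3)·-0.3091) / (8) = -0.9200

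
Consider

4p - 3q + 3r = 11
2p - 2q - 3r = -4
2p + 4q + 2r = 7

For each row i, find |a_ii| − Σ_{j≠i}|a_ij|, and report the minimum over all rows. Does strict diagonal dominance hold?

row 1: |4| − (3+3) = -2
row 2: |-2| − (2+3) = -3
row 3: |2| − (2+4) = -4
minimum over rows = -4 → not strictly diagonally dominant

-4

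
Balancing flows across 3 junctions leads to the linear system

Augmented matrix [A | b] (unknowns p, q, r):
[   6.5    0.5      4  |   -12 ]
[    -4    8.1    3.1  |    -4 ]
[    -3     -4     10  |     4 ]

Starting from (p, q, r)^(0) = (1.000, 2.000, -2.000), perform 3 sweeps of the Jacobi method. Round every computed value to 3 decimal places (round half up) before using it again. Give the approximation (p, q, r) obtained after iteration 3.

Iteration 1:
  p = (-12 - (0.5)·2.000 - (4)·-2.000) / (6.5) = -0.769
  q = (-4 - (-4)·1.000 - (3.1)·-2.000) / (8.1) = 0.765
  r = (4 - (-3)·1.000 - (-4)·2.000) / (10) = 1.500
Iteration 2:
  p = (-12 - (0.5)·0.765 - (4)·1.500) / (6.5) = -2.828
  q = (-4 - (-4)·-0.769 - (3.1)·1.500) / (8.1) = -1.448
  r = (4 - (-3)·-0.769 - (-4)·0.765) / (10) = 0.475
Iteration 3:
  p = (-12 - (0.5)·-1.448 - (4)·0.475) / (6.5) = -2.027
  q = (-4 - (-4)·-2.828 - (3.1)·0.475) / (8.1) = -2.072
  r = (4 - (-3)·-2.828 - (-4)·-1.448) / (10) = -1.028

(-2.027, -2.072, -1.028)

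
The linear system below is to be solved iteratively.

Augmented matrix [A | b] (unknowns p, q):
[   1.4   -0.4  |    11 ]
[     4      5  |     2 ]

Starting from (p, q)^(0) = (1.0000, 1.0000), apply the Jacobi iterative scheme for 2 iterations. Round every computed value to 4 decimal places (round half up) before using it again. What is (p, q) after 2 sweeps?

(7.7429, -6.1143)

Iteration 1:
  p = (11 - (-0.4)·1.0000) / (1.4) = 8.1429
  q = (2 - (4)·1.0000) / (5) = -0.4000
Iteration 2:
  p = (11 - (-0.4)·-0.4000) / (1.4) = 7.7429
  q = (2 - (4)·8.1429) / (5) = -6.1143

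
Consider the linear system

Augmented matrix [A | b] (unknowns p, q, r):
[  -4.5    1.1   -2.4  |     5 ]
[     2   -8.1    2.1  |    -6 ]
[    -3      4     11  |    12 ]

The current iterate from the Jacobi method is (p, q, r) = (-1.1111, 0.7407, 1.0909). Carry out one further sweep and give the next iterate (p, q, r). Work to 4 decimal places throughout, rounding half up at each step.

One sweep:
  p = (5 - (1.1)·0.7407 - (-2.4)·1.0909) / (-4.5) = -1.5119
  q = (-6 - (2)·-1.1111 - (2.1)·1.0909) / (-8.1) = 0.7492
  r = (12 - (-3)·-1.1111 - (4)·0.7407) / (11) = 0.5185

(-1.5119, 0.7492, 0.5185)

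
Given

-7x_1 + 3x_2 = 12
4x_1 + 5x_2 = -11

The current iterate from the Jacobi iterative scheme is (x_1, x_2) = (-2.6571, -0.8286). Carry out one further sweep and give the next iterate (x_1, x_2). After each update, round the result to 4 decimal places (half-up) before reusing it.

One sweep:
  x_1 = (12 - (3)·-0.8286) / (-7) = -2.0694
  x_2 = (-11 - (4)·-2.6571) / (5) = -0.0743

(-2.0694, -0.0743)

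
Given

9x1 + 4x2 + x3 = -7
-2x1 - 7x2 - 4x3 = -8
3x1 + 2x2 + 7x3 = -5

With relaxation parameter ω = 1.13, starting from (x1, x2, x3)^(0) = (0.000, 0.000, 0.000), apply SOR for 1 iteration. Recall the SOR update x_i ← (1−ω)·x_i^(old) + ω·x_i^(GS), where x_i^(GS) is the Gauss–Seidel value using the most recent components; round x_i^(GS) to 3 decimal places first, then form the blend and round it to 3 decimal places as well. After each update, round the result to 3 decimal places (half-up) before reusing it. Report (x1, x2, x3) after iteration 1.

(-0.879, 1.575, -0.890)

Iteration 1:
  x1: GS value = (-7 - (4)·0.000 - (1)·0.000) / (9) = -0.778;  x1 ← (1−ω)·0.000 + ω·-0.778 = -0.879
  x2: GS value = (-8 - (-2)·-0.879 - (-4)·0.000) / (-7) = 1.394;  x2 ← (1−ω)·0.000 + ω·1.394 = 1.575
  x3: GS value = (-5 - (3)·-0.879 - (2)·1.575) / (7) = -0.788;  x3 ← (1−ω)·0.000 + ω·-0.788 = -0.890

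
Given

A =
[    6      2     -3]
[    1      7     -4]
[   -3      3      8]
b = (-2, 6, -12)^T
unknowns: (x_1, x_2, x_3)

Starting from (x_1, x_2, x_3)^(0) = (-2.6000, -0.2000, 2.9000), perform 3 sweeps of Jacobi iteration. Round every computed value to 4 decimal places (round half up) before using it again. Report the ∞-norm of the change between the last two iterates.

Iteration 1:
  x_1 = (-2 - (2)·-0.2000 - (-3)·2.9000) / (6) = 1.1833
  x_2 = (6 - (1)·-2.6000 - (-4)·2.9000) / (7) = 2.8857
  x_3 = (-12 - (-3)·-2.6000 - (3)·-0.2000) / (8) = -2.4000
Iteration 2:
  x_1 = (-2 - (2)·2.8857 - (-3)·-2.4000) / (6) = -2.4952
  x_2 = (6 - (1)·1.1833 - (-4)·-2.4000) / (7) = -0.6833
  x_3 = (-12 - (-3)·1.1833 - (3)·2.8857) / (8) = -2.1384
Iteration 3:
  x_1 = (-2 - (2)·-0.6833 - (-3)·-2.1384) / (6) = -1.1748
  x_2 = (6 - (1)·-2.4952 - (-4)·-2.1384) / (7) = -0.0083
  x_3 = (-12 - (-3)·-2.4952 - (3)·-0.6833) / (8) = -2.1795
Change: (1.3204, 0.6750, -0.0411) → max |·| = 1.3204

1.3204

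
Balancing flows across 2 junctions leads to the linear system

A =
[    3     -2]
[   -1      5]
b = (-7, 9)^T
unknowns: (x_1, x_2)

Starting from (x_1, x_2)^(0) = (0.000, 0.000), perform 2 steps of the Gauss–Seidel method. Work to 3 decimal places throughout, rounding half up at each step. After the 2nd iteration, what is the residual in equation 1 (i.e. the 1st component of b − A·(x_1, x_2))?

0.357

Iteration 1:
  x_1 = (-7 - (-2)·0.000) / (3) = -2.333
  x_2 = (9 - (-1)·-2.333) / (5) = 1.333
Iteration 2:
  x_1 = (-7 - (-2)·1.333) / (3) = -1.445
  x_2 = (9 - (-1)·-1.445) / (5) = 1.511
Residual b − A·x = (0.357, 0.000)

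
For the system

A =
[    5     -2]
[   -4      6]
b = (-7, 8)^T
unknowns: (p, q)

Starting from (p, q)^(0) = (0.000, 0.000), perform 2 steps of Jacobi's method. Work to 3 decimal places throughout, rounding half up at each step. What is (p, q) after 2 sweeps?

Iteration 1:
  p = (-7 - (-2)·0.000) / (5) = -1.400
  q = (8 - (-4)·0.000) / (6) = 1.333
Iteration 2:
  p = (-7 - (-2)·1.333) / (5) = -0.867
  q = (8 - (-4)·-1.400) / (6) = 0.400

(-0.867, 0.400)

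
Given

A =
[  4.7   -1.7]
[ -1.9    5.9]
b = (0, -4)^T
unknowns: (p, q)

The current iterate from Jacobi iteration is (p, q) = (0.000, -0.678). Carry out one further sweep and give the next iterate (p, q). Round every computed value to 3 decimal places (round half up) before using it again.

(-0.245, -0.678)

One sweep:
  p = (0 - (-1.7)·-0.678) / (4.7) = -0.245
  q = (-4 - (-1.9)·0.000) / (5.9) = -0.678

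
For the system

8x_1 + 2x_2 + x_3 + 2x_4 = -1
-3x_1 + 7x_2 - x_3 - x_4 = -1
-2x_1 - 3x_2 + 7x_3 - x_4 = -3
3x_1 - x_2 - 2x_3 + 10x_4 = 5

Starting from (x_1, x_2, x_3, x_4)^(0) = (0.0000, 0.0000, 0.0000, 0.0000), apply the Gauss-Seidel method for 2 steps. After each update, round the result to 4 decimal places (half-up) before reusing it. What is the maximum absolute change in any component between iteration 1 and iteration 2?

0.0571

Iteration 1:
  x_1 = (-1 - (2)·0.0000 - (1)·0.0000 - (2)·0.0000) / (8) = -0.1250
  x_2 = (-1 - (-3)·-0.1250 - (-1)·0.0000 - (-1)·0.0000) / (7) = -0.1964
  x_3 = (-3 - (-2)·-0.1250 - (-3)·-0.1964 - (-1)·0.0000) / (7) = -0.5485
  x_4 = (5 - (3)·-0.1250 - (-1)·-0.1964 - (-2)·-0.5485) / (10) = 0.4082
Iteration 2:
  x_1 = (-1 - (2)·-0.1964 - (1)·-0.5485 - (2)·0.4082) / (8) = -0.1094
  x_2 = (-1 - (-3)·-0.1094 - (-1)·-0.5485 - (-1)·0.4082) / (7) = -0.2098
  x_3 = (-3 - (-2)·-0.1094 - (-3)·-0.2098 - (-1)·0.4082) / (7) = -0.4914
  x_4 = (5 - (3)·-0.1094 - (-1)·-0.2098 - (-2)·-0.4914) / (10) = 0.4136
Change: (0.0156, -0.0134, 0.0571, 0.0054) → max |·| = 0.0571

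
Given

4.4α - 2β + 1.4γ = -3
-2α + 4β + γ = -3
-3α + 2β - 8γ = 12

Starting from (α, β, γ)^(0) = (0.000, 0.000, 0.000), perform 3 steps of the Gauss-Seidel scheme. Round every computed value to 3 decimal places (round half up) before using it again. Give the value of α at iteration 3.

-0.557

Iteration 1:
  α = (-3 - (-2)·0.000 - (1.4)·0.000) / (4.4) = -0.682
  β = (-3 - (-2)·-0.682 - (1)·0.000) / (4) = -1.091
  γ = (12 - (-3)·-0.682 - (2)·-1.091) / (-8) = -1.517
Iteration 2:
  α = (-3 - (-2)·-1.091 - (1.4)·-1.517) / (4.4) = -0.695
  β = (-3 - (-2)·-0.695 - (1)·-1.517) / (4) = -0.718
  γ = (12 - (-3)·-0.695 - (2)·-0.718) / (-8) = -1.419
Iteration 3:
  α = (-3 - (-2)·-0.718 - (1.4)·-1.419) / (4.4) = -0.557
  β = (-3 - (-2)·-0.557 - (1)·-1.419) / (4) = -0.674
  γ = (12 - (-3)·-0.557 - (2)·-0.674) / (-8) = -1.460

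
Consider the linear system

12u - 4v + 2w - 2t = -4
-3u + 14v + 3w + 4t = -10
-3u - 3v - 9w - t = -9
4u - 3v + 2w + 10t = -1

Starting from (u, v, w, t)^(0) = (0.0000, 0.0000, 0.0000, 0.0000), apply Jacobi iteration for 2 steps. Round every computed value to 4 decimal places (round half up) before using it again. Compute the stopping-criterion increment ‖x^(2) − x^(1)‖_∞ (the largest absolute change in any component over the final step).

Iteration 1:
  u = (-4 - (-4)·0.0000 - (2)·0.0000 - (-2)·0.0000) / (12) = -0.3333
  v = (-10 - (-3)·0.0000 - (3)·0.0000 - (4)·0.0000) / (14) = -0.7143
  w = (-9 - (-3)·0.0000 - (-3)·0.0000 - (-1)·0.0000) / (-9) = 1.0000
  t = (-1 - (4)·0.0000 - (-3)·0.0000 - (2)·0.0000) / (10) = -0.1000
Iteration 2:
  u = (-4 - (-4)·-0.7143 - (2)·1.0000 - (-2)·-0.1000) / (12) = -0.7548
  v = (-10 - (-3)·-0.3333 - (3)·1.0000 - (4)·-0.1000) / (14) = -0.9714
  w = (-9 - (-3)·-0.3333 - (-3)·-0.7143 - (-1)·-0.1000) / (-9) = 1.3603
  t = (-1 - (4)·-0.3333 - (-3)·-0.7143 - (2)·1.0000) / (10) = -0.3810
Change: (-0.4215, -0.2571, 0.3603, -0.2810) → max |·| = 0.4215

0.4215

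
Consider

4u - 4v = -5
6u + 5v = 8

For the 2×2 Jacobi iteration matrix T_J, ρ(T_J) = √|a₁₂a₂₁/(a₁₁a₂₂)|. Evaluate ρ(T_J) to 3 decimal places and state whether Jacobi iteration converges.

1.095

a₁₂a₂₁/(a₁₁a₂₂) = (-4)·(6) / ((4)·(5)) = -1.200000
ρ = √|-1.200000| = √1.200000 = 1.095
ρ > 1, so Jacobi diverges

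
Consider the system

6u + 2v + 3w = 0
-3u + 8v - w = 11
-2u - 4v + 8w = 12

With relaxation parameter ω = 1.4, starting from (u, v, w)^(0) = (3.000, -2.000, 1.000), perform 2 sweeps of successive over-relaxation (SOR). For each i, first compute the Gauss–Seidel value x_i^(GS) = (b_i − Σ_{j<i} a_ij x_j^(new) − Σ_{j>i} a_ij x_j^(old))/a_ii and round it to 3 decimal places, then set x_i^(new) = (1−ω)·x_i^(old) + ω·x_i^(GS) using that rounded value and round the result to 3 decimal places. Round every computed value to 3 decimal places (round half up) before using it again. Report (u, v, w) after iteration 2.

(-2.856, 0.000, -0.114)

Iteration 1:
  u: GS value = (0 - (2)·-2.000 - (3)·1.000) / (6) = 0.167;  u ← (1−ω)·3.000 + ω·0.167 = -0.966
  v: GS value = (11 - (-3)·-0.966 - (-1)·1.000) / (8) = 1.138;  v ← (1−ω)·-2.000 + ω·1.138 = 2.393
  w: GS value = (12 - (-2)·-0.966 - (-4)·2.393) / (8) = 2.455;  w ← (1−ω)·1.000 + ω·2.455 = 3.037
Iteration 2:
  u: GS value = (0 - (2)·2.393 - (3)·3.037) / (6) = -2.316;  u ← (1−ω)·-0.966 + ω·-2.316 = -2.856
  v: GS value = (11 - (-3)·-2.856 - (-1)·3.037) / (8) = 0.684;  v ← (1−ω)·2.393 + ω·0.684 = 0.000
  w: GS value = (12 - (-2)·-2.856 - (-4)·0.000) / (8) = 0.786;  w ← (1−ω)·3.037 + ω·0.786 = -0.114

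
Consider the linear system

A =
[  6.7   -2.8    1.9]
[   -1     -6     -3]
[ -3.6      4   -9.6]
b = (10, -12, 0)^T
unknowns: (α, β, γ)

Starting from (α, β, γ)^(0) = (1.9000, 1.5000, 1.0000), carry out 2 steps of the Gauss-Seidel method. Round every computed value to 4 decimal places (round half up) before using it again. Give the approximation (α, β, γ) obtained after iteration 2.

(2.0457, 1.7545, -0.0361)

Iteration 1:
  α = (10 - (-2.8)·1.5000 - (1.9)·1.0000) / (6.7) = 1.8358
  β = (-12 - (-1)·1.8358 - (-3)·1.0000) / (-6) = 1.1940
  γ = (0 - (-3.6)·1.8358 - (4)·1.1940) / (-9.6) = -0.1909
Iteration 2:
  α = (10 - (-2.8)·1.1940 - (1.9)·-0.1909) / (6.7) = 2.0457
  β = (-12 - (-1)·2.0457 - (-3)·-0.1909) / (-6) = 1.7545
  γ = (0 - (-3.6)·2.0457 - (4)·1.7545) / (-9.6) = -0.0361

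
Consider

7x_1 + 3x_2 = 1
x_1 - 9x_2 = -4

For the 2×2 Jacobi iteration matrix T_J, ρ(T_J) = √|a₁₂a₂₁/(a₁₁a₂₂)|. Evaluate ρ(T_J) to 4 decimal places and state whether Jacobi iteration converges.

a₁₂a₂₁/(a₁₁a₂₂) = (3)·(1) / ((7)·(-9)) = -0.047619
ρ = √|-0.047619| = √0.047619 = 0.2182
ρ < 1, so Jacobi converges

0.2182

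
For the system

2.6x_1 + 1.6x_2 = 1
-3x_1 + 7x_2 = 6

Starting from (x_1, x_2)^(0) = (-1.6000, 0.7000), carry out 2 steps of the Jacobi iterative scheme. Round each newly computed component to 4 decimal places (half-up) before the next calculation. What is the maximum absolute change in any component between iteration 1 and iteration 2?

Iteration 1:
  x_1 = (1 - (1.6)·0.7000) / (2.6) = -0.0462
  x_2 = (6 - (-3)·-1.6000) / (7) = 0.1714
Iteration 2:
  x_1 = (1 - (1.6)·0.1714) / (2.6) = 0.2791
  x_2 = (6 - (-3)·-0.0462) / (7) = 0.8373
Change: (0.3253, 0.6659) → max |·| = 0.6659

0.6659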